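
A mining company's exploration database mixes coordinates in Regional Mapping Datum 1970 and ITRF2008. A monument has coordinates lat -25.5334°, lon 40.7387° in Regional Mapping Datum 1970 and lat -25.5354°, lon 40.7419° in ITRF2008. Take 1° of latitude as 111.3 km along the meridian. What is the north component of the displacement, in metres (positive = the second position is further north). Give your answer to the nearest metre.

Δφ = -25.5354° − -25.5334° = -0.0020°; Δλ = 40.7419° − 40.7387° = +0.0032°.
ΔN = Δφ × 111300 = -222.6 m; ΔE = Δλ × 111300 × cos(-25.5334°) = +0.0032 × 111300 × 0.902334 = 321.4 m.

ΔN = -223 m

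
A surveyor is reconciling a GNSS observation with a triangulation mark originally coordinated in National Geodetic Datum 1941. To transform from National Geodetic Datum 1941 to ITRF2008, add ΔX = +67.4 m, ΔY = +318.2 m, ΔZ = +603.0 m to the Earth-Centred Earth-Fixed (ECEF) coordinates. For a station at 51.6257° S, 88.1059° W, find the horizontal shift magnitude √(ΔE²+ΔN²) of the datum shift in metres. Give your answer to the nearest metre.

149 m

The local east axis at (φ, λ) is (−sin λ, cos λ, 0), so ΔE = −sin(-88.1059°)·67.4 + cos(-88.1059°)·318.2 = 77.88 m.
The local north axis is (−sin φ cos λ, −sin φ sin λ, cos φ), giving ΔN = 1.746 − 249.324 + 374.340 = 126.76 m.
Horizontal magnitude = √(ΔE² + ΔN²) = √(77.88² + 126.76²) = 148.78 m.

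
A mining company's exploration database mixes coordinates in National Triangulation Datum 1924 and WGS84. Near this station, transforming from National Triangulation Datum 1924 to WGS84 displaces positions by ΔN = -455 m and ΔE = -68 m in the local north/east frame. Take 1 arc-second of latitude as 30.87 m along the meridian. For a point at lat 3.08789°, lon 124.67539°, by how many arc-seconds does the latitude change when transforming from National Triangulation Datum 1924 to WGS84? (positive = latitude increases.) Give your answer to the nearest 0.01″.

Δφ = -14.74″

1″ of latitude = 30.87 m, so Δφ = -455.0 / 30.87 = -14.739″.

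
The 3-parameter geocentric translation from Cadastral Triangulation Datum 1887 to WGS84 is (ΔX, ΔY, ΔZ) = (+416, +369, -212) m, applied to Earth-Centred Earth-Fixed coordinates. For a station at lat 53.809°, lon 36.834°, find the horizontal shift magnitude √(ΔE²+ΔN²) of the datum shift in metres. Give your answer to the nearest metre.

574 m

The local east axis at (φ, λ) is (−sin λ, cos λ, 0), so ΔE = −sin(36.834°)·416 + cos(36.834°)·369 = 45.95 m.
The local north axis is (−sin φ cos λ, −sin φ sin λ, cos φ), giving ΔN = -268.713 − 178.532 − 125.182 = -572.43 m.
Horizontal magnitude = √(ΔE² + ΔN²) = √(45.95² + (-572.43)²) = 574.27 m.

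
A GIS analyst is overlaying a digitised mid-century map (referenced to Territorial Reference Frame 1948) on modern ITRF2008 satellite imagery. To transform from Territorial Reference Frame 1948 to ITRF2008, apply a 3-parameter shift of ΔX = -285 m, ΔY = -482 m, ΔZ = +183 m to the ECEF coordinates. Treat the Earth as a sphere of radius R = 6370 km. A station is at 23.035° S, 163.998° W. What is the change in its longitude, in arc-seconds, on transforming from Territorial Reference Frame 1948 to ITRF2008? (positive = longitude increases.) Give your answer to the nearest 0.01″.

sin φ = -0.391293, cos φ = 0.920266, sin λ = -0.275671, cos λ = -0.961252.
East component: ΔE = −sin λ·ΔX + cos λ·ΔY = −(-0.275671)(-285) + (-0.961252)(-482) = 384.76 m.
1° of latitude spans πR/180 = 111177 m; at latitude φ, 1° of longitude spans that × cos φ = 102312.8 m, so Δλ = 384.76 / 102312.8 × 3600 = 13.538″.

Δλ = 13.54″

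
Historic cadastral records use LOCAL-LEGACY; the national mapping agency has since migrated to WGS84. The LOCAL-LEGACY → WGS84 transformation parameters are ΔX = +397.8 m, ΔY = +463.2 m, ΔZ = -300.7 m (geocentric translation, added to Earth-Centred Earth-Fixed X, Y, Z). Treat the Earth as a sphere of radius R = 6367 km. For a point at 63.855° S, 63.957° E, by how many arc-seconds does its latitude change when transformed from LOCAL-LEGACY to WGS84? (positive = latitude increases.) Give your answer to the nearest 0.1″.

Δφ = 12.9″

sin φ = -0.897682, cos φ = 0.440644, sin λ = 0.898465, cos λ = 0.439046.
North component: ΔN = −sin φ cos λ·ΔX − sin φ sin λ·ΔY + cos φ·ΔZ = −(-0.897682)(0.439046)(397.8) − (-0.897682)(0.898465)(463.2) + (0.440644)(-300.7) = 397.87 m.
1° of latitude spans πR/180 = 111125 m, so Δφ = 397.87 / 111125 × 3600 = 12.889″.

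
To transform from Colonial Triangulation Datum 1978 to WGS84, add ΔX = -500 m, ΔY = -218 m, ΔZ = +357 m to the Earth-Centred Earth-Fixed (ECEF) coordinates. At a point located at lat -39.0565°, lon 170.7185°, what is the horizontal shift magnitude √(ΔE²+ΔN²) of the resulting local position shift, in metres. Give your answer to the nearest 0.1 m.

At φ = -39.0565°, λ = 170.7185°: sin φ = -0.630086, cos φ = 0.776525, sin λ = 0.161285, cos λ = -0.986908.
ΔE = −sin λ·ΔX + cos λ·ΔY = −(0.161285)·(-500) + (-0.986908)·(-218) = 295.79 m.
ΔN = −sin φ cos λ·ΔX − sin φ sin λ·ΔY + cos φ·ΔZ = −(-0.630086)(-0.986908)(-500) − (-0.630086)(0.161285)(-218) + (0.776525)(357) = 565.98 m.
Horizontal magnitude = √(ΔE² + ΔN²) = √(295.79² + 565.98²) = 638.61 m.

638.6 m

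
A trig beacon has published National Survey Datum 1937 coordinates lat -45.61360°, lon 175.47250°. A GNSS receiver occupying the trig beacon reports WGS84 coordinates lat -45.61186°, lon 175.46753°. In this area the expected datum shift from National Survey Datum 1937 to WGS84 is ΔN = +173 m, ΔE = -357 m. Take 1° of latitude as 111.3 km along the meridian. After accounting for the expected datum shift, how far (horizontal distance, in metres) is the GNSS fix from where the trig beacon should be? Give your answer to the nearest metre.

Observed coordinate differences: Δφ = +0.00174°, Δλ = -0.00497°.
Converting to metres (1° lat = 111300 m, cos φ = 0.699494): observed ΔN = 193.7 m, observed ΔE = -386.9 m.
Subtracting the expected shift leaves a residual of 193.7 − (173) = 20.7 m north and -386.9 − (-357) = -29.9 m east.
Residual distance = √(20.7² + (-29.9)²) = 36.4 m.

36 m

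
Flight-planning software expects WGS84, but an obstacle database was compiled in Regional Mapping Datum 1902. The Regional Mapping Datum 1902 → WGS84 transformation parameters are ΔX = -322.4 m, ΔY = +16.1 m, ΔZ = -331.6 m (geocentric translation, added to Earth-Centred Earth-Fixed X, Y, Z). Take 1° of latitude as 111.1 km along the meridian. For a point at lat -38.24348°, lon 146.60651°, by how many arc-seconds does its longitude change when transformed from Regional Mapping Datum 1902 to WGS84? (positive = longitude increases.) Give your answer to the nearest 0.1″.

Δλ = 6.8″

sin φ = -0.619005, cos φ = 0.785387, sin λ = 0.550386, cos λ = -0.834910.
East component: ΔE = −sin λ·ΔX + cos λ·ΔY = −(0.550386)(-322.4) + (-0.834910)(16.1) = 164.00 m.
1° of latitude spans 111100 m; at latitude φ, 1° of longitude spans that × cos φ = 87256.5 m, so Δλ = 164.00 / 87256.5 × 3600 = 6.766″.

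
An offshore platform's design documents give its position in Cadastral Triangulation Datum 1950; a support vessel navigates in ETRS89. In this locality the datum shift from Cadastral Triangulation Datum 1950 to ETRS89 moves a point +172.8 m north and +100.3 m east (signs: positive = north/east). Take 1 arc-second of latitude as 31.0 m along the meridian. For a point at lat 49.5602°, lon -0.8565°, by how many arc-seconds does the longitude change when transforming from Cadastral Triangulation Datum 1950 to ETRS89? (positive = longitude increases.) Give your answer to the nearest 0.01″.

At latitude 49.5602°, cos φ = 0.648649.
1″ of longitude at this latitude = 31.00 × cos φ = 20.1081 m, so Δλ = 100.3 / 20.1081 = 4.988″.

Δλ = 4.99″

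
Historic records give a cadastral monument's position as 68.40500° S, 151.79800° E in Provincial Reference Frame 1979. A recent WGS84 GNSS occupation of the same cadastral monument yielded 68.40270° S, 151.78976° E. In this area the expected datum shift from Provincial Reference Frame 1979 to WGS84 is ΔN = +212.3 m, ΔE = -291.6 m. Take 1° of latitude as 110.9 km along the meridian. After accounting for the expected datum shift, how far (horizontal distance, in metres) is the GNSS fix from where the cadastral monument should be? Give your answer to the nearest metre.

Observed coordinate differences: Δφ = +0.00230°, Δλ = -0.00824°.
Converting to metres (1° lat = 110900 m, cos φ = 0.368043): observed ΔN = 255.1 m, observed ΔE = -336.3 m.
Subtracting the expected shift leaves a residual of 255.1 − (212.3) = 42.8 m north and -336.3 − (-291.6) = -44.7 m east.
Residual distance = √(42.8² + (-44.7)²) = 61.9 m.

62 m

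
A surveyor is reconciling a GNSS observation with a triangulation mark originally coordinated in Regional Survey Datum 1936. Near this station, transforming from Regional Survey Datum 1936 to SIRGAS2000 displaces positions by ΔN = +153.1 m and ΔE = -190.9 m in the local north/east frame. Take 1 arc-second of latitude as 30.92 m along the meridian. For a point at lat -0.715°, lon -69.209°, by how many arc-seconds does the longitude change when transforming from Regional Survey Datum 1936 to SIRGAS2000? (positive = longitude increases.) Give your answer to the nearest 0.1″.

Δλ = -6.2″

At latitude -0.715°, cos φ = 0.999922.
1″ of longitude at this latitude = 30.92 × cos φ = 30.9176 m, so Δλ = -190.9 / 30.9176 = -6.174″.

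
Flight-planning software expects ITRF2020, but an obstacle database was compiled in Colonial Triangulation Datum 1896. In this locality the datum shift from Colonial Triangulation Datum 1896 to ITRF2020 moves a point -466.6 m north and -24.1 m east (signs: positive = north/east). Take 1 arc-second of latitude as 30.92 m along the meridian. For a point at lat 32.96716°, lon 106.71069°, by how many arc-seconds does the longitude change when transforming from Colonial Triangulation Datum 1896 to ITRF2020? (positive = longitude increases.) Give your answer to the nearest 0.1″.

Δλ = -0.9″

At latitude 32.96716°, cos φ = 0.838983.
1″ of longitude at this latitude = 30.92 × cos φ = 25.9413 m, so Δλ = -24.1 / 25.9413 = -0.929″.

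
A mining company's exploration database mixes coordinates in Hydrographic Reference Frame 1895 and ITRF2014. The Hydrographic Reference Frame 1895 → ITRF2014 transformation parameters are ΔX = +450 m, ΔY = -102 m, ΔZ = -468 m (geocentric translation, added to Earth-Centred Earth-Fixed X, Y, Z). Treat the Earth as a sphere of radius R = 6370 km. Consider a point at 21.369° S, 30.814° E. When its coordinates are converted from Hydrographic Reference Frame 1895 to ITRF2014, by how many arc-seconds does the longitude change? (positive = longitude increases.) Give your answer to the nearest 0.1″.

Δλ = -11.1″

sin φ = -0.364373, cos φ = 0.931253, sin λ = 0.512253, cos λ = 0.858835.
East component: ΔE = −sin λ·ΔX + cos λ·ΔY = −(0.512253)(450) + (0.858835)(-102) = -318.11 m.
1° of latitude spans πR/180 = 111177 m; at latitude φ, 1° of longitude spans that × cos φ = 103534.4 m, so Δλ = -318.11 / 103534.4 × 3600 = -11.061″.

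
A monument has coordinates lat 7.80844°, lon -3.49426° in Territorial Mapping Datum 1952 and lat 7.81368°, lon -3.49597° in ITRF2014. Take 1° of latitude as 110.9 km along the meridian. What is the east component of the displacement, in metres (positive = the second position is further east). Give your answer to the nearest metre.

ΔE = -188 m

Δφ = 7.81368° − 7.80844° = +0.00524°; Δλ = -3.49597° − -3.49426° = -0.00171°.
ΔN = Δφ × 110900 = 581.1 m; ΔE = Δλ × 110900 × cos(7.80844°) = -0.00171 × 110900 × 0.990728 = -187.9 m.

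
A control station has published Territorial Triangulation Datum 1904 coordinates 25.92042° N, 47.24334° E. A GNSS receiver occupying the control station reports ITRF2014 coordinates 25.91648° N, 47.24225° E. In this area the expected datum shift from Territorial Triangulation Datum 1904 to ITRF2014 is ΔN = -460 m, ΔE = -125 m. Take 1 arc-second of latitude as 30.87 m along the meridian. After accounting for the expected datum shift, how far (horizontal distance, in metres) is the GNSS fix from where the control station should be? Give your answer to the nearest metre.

27 m

Observed coordinate differences: Δφ = -0.00394°, Δλ = -0.00109°.
Converting to metres (1° lat = 111132 m, cos φ = 0.899402): observed ΔN = -437.9 m, observed ΔE = -108.9 m.
Subtracting the expected shift leaves a residual of -437.9 − (-460) = 22.1 m north and -108.9 − (-125) = 16.1 m east.
Residual distance = √(22.1² + 16.1²) = 27.3 m.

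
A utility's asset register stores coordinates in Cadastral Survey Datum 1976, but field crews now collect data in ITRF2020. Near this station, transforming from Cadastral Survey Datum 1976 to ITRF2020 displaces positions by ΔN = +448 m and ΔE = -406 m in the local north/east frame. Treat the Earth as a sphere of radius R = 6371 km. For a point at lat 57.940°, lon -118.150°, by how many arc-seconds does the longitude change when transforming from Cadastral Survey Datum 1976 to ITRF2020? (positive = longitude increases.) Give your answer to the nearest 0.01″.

At latitude 57.940°, cos φ = 0.530807.
One radian of longitude at latitude φ spans R cos φ, so Δλ = ΔE / (R cos φ) = -406.0 / (6371000 × 0.530807) = -1.2006e-04 rad = -24.763″.

Δλ = -24.76″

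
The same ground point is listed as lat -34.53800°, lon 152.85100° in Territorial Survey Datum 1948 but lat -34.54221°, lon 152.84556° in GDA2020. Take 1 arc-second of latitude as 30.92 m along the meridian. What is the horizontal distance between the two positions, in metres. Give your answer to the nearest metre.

Δφ = -34.54221° − -34.53800° = -0.00421°; Δλ = 152.84556° − 152.85100° = -0.00544°.
1° of latitude = 3600 × 30.92 = 111312 m.
ΔN = Δφ × 111312 = -468.6 m; ΔE = Δλ × 111312 × cos(-34.53800°) = -0.00544 × 111312 × 0.823750 = -498.8 m.
Distance = √(ΔE² + ΔN²) = √((-498.8)² + (-468.6)²) = 684.4 m.

684 m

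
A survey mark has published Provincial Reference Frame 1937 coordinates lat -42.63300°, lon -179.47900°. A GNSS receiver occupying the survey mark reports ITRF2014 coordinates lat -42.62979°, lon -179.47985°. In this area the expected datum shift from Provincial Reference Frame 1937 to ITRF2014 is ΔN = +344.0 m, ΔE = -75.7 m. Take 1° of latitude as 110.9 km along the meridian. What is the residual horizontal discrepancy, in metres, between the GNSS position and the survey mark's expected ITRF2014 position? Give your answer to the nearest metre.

Observed coordinate differences: Δφ = +0.00321°, Δλ = -0.00085°.
Converting to metres (1° lat = 110900 m, cos φ = 0.735707): observed ΔN = 356.0 m, observed ΔE = -69.4 m.
Subtracting the expected shift leaves a residual of 356.0 − (344.0) = 12.0 m north and -69.4 − (-75.7) = 6.3 m east.
Residual distance = √(12.0² + 6.3²) = 13.6 m.

14 m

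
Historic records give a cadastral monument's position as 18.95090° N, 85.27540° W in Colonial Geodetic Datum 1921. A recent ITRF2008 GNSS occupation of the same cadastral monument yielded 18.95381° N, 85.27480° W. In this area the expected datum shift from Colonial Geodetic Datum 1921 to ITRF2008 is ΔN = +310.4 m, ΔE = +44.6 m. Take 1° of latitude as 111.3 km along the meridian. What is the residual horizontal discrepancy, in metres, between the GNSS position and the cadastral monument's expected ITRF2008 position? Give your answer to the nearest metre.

23 m

Observed coordinate differences: Δφ = +0.00291°, Δλ = +0.00060°.
Converting to metres (1° lat = 111300 m, cos φ = 0.945797): observed ΔN = 323.9 m, observed ΔE = 63.2 m.
Subtracting the expected shift leaves a residual of 323.9 − (310.4) = 13.5 m north and 63.2 − (44.6) = 18.6 m east.
Residual distance = √(13.5² + 18.6²) = 22.9 m.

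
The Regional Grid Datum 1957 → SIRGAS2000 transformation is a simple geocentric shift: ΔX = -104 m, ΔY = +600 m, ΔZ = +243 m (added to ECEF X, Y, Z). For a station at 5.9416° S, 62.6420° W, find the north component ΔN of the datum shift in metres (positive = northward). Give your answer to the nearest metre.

At φ = -5.9416°, λ = -62.6420°: sin φ = -0.103515, cos φ = 0.994628, sin λ = -0.888152, cos λ = 0.459549.
ΔN = −sin φ cos λ·ΔX − sin φ sin λ·ΔY + cos φ·ΔZ = −(-0.103515)(0.459549)(-104) − (-0.103515)(-0.888152)(600) + (0.994628)(243) = 181.59 m.

ΔN = 182 m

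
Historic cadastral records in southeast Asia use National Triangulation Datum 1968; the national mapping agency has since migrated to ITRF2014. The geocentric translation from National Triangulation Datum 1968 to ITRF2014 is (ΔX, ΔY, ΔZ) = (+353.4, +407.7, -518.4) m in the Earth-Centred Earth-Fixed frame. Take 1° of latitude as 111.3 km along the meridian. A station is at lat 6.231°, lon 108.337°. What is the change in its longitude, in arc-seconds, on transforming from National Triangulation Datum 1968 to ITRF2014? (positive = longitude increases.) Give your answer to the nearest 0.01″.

sin φ = 0.108537, cos φ = 0.994092, sin λ = 0.949223, cos λ = -0.314606.
East component: ΔE = −sin λ·ΔX + cos λ·ΔY = −(0.949223)(353.4) + (-0.314606)(407.7) = -463.72 m.
1° of latitude spans 111300 m; at latitude φ, 1° of longitude spans that × cos φ = 110642.5 m, so Δλ = -463.72 / 110642.5 × 3600 = -15.088″.

Δλ = -15.09″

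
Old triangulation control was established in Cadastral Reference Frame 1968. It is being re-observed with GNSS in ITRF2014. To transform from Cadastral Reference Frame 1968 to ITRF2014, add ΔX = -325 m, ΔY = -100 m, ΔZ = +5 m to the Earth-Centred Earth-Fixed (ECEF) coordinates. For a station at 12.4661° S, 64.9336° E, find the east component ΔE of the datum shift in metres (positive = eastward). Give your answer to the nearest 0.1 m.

ΔE = 252.0 m

The local east axis at (φ, λ) is (−sin λ, cos λ, 0), so ΔE = −sin(64.9336°)·(-325) + cos(64.9336°)·(-100) = 252.02 m.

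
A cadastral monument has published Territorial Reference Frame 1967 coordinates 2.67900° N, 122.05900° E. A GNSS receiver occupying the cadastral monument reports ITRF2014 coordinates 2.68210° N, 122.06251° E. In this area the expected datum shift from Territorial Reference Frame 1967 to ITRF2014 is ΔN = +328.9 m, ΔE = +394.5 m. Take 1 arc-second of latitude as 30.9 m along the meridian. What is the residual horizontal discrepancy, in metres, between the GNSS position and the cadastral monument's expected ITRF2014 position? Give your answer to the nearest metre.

17 m

Observed coordinate differences: Δφ = +0.00310°, Δλ = +0.00351°.
Converting to metres (1° lat = 111240 m, cos φ = 0.998907): observed ΔN = 344.8 m, observed ΔE = 390.0 m.
Subtracting the expected shift leaves a residual of 344.8 − (328.9) = 15.9 m north and 390.0 − (394.5) = -4.5 m east.
Residual distance = √(15.9² + (-4.5)²) = 16.6 m.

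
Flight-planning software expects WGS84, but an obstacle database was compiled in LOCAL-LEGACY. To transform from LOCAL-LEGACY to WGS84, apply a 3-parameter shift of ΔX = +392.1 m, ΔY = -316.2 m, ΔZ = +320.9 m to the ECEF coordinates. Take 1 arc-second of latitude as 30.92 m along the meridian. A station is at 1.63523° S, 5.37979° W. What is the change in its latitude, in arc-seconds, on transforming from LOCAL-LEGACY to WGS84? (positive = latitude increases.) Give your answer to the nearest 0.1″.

sin φ = -0.028536, cos φ = 0.999593, sin λ = -0.093757, cos λ = 0.995595.
North component: ΔN = −sin φ cos λ·ΔX − sin φ sin λ·ΔY + cos φ·ΔZ = −(-0.028536)(0.995595)(392.1) − (-0.028536)(-0.093757)(-316.2) + (0.999593)(320.9) = 332.76 m.
1° of latitude spans 3600 × 30.92 = 111312 m, so Δφ = 332.76 / 111312 × 3600 = 10.762″.

Δφ = 10.8″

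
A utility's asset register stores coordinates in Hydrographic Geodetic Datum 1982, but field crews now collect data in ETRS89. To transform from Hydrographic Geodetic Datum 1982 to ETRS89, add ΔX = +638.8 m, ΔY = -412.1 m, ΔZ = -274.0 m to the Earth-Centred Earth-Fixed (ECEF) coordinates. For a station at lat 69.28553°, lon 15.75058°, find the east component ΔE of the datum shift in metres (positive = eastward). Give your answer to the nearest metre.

At φ = 69.28553°, λ = 15.75058°: sin φ = 0.935355, cos φ = 0.353711, sin λ = 0.271450, cos λ = 0.962452.
ΔE = −sin λ·ΔX + cos λ·ΔY = −(0.271450)·(638.8) + (0.962452)·(-412.1) = -570.03 m.

ΔE = -570 m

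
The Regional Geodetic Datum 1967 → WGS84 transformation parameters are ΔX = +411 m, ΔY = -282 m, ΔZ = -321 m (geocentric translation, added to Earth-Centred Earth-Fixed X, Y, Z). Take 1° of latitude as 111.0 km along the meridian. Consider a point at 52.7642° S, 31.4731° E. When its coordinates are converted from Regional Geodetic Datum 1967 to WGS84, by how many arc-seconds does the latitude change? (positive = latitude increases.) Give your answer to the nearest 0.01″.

Δφ = -1.05″

sin φ = -0.796152, cos φ = 0.605097, sin λ = 0.522098, cos λ = 0.852885.
North component: ΔN = −sin φ cos λ·ΔX − sin φ sin λ·ΔY + cos φ·ΔZ = −(-0.796152)(0.852885)(411) − (-0.796152)(0.522098)(-282) + (0.605097)(-321) = -32.37 m.
1° of latitude spans 111000 m, so Δφ = -32.37 / 111000 × 3600 = -1.050″.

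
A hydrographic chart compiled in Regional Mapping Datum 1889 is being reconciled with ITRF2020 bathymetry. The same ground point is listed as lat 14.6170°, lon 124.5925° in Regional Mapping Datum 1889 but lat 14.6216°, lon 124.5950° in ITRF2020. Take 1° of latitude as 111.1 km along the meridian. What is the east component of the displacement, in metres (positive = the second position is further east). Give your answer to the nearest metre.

ΔE = 269 m

Δφ = 14.6216° − 14.6170° = +0.0046°; Δλ = 124.5950° − 124.5925° = +0.0025°.
ΔN = Δφ × 111100 = 511.1 m; ΔE = Δλ × 111100 × cos(14.6170°) = +0.0025 × 111100 × 0.967634 = 268.8 m.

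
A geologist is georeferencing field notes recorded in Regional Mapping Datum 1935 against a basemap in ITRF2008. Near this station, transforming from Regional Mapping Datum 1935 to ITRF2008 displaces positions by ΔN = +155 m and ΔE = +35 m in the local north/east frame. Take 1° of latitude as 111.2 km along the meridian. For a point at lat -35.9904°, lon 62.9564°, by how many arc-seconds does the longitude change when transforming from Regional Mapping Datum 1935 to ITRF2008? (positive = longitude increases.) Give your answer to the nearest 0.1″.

Δλ = 1.4″

At latitude -35.9904°, cos φ = 0.809115.
1° of longitude at this latitude = 111.2 × cos φ = 89.97 km, so Δλ = 35.0 / 89973.6 = 0.0003890° = 1.400″.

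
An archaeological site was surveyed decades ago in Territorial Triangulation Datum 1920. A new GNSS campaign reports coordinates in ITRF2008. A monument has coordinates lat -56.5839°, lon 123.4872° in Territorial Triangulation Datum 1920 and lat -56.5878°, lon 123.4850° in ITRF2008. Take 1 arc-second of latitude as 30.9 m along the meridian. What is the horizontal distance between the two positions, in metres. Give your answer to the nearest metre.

Δφ = -56.5878° − -56.5839° = -0.0039°; Δλ = 123.4850° − 123.4872° = -0.0022°.
1° of latitude = 3600 × 30.90 = 111240 m.
ΔN = Δφ × 111240 = -433.8 m; ΔE = Δλ × 111240 × cos(-56.5839°) = -0.0022 × 111240 × 0.550715 = -134.8 m.
Distance = √(ΔE² + ΔN²) = √((-134.8)² + (-433.8)²) = 454.3 m.

454 m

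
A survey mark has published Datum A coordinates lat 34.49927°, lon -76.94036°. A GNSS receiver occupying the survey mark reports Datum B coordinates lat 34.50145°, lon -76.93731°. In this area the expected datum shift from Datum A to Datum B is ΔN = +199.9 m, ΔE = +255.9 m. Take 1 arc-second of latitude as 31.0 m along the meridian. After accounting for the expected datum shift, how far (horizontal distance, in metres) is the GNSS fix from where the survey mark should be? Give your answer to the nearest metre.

Observed coordinate differences: Δφ = +0.00218°, Δλ = +0.00305°.
Converting to metres (1° lat = 111600 m, cos φ = 0.824133): observed ΔN = 243.3 m, observed ΔE = 280.5 m.
Subtracting the expected shift leaves a residual of 243.3 − (199.9) = 43.4 m north and 280.5 − (255.9) = 24.6 m east.
Residual distance = √(43.4² + 24.6²) = 49.9 m.

50 m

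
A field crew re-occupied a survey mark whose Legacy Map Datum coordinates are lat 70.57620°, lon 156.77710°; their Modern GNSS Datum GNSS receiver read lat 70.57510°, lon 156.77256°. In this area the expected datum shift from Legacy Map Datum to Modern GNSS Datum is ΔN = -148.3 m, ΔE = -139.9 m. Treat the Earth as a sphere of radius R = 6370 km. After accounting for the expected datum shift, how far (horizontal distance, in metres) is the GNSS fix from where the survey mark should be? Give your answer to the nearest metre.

Observed coordinate differences: Δφ = -0.00110°, Δλ = -0.00454°.
Converting to metres (1° lat = 111177 m, cos φ = 0.332553): observed ΔN = -122.3 m, observed ΔE = -167.9 m.
Subtracting the expected shift leaves a residual of -122.3 − (-148.3) = 26.0 m north and -167.9 − (-139.9) = -28.0 m east.
Residual distance = √(26.0² + (-28.0)²) = 38.2 m.

38 m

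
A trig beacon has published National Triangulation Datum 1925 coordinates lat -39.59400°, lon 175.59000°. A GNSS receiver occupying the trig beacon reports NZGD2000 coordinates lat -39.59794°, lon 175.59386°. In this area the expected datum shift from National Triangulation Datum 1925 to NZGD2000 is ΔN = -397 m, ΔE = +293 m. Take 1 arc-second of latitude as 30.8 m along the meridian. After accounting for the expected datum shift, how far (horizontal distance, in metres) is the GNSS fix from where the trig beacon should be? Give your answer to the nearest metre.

Observed coordinate differences: Δφ = -0.00394°, Δλ = +0.00386°.
Converting to metres (1° lat = 110880 m, cos φ = 0.770580): observed ΔN = -436.9 m, observed ΔE = 329.8 m.
Subtracting the expected shift leaves a residual of -436.9 − (-397) = -39.9 m north and 329.8 − (293) = 36.8 m east.
Residual distance = √((-39.9)² + 36.8²) = 54.3 m.

54 m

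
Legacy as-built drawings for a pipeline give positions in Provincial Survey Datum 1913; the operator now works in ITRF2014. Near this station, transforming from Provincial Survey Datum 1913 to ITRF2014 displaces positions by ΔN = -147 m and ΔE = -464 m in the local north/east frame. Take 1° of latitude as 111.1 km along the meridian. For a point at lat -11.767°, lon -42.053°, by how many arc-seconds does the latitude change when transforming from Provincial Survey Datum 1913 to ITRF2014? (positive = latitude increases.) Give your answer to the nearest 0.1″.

1° of latitude = 111.1 km, so Δφ = -147.0 / 111100 = -0.0013231° = -4.763″.

Δφ = -4.8″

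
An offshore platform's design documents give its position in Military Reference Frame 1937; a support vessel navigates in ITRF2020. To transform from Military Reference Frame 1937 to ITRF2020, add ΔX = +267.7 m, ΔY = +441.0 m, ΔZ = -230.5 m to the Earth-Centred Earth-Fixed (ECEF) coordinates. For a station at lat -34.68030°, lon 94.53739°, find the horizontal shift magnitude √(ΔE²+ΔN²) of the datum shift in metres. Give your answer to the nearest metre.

306 m

The local east axis at (φ, λ) is (−sin λ, cos λ, 0), so ΔE = −sin(94.53739°)·267.7 + cos(94.53739°)·441.0 = -301.75 m.
The local north axis is (−sin φ cos λ, −sin φ sin λ, cos φ), giving ΔN = -12.050 + 250.141 − 189.549 = 48.54 m.
Horizontal magnitude = √(ΔE² + ΔN²) = √((-301.75)² + 48.54²) = 305.63 m.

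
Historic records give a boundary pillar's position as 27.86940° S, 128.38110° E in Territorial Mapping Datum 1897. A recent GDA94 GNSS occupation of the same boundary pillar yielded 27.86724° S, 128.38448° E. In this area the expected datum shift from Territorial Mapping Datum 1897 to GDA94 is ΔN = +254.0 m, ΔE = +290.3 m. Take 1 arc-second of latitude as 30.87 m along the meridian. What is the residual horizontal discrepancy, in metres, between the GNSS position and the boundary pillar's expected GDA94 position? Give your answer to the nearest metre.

Observed coordinate differences: Δφ = +0.00216°, Δλ = +0.00338°.
Converting to metres (1° lat = 111132 m, cos φ = 0.884015): observed ΔN = 240.0 m, observed ΔE = 332.1 m.
Subtracting the expected shift leaves a residual of 240.0 − (254.0) = -14.0 m north and 332.1 − (290.3) = 41.8 m east.
Residual distance = √((-14.0)² + 41.8²) = 44.0 m.

44 m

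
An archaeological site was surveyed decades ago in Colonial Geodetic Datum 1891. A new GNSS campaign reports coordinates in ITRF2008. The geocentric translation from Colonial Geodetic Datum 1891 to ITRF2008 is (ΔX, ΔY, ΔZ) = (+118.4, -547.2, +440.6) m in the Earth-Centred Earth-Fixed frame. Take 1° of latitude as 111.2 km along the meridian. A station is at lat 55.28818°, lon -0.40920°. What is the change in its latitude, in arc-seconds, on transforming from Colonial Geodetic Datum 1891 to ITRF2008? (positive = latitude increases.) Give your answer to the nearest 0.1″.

Δφ = 4.9″

sin φ = 0.822027, cos φ = 0.569449, sin λ = -0.007142, cos λ = 0.999974.
North component: ΔN = −sin φ cos λ·ΔX − sin φ sin λ·ΔY + cos φ·ΔZ = −(0.822027)(0.999974)(118.4) − (0.822027)(-0.007142)(-547.2) + (0.569449)(440.6) = 150.36 m.
1° of latitude spans 111200 m, so Δφ = 150.36 / 111200 × 3600 = 4.868″.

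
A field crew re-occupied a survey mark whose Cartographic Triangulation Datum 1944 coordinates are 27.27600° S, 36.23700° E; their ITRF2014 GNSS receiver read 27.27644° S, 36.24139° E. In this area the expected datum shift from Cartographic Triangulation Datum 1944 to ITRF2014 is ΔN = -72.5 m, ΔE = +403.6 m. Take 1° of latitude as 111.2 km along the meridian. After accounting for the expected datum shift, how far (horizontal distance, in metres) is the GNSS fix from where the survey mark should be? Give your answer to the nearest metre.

Observed coordinate differences: Δφ = -0.00044°, Δλ = +0.00439°.
Converting to metres (1° lat = 111200 m, cos φ = 0.888809): observed ΔN = -48.9 m, observed ΔE = 433.9 m.
Subtracting the expected shift leaves a residual of -48.9 − (-72.5) = 23.6 m north and 433.9 − (403.6) = 30.3 m east.
Residual distance = √(23.6² + 30.3²) = 38.4 m.

38 m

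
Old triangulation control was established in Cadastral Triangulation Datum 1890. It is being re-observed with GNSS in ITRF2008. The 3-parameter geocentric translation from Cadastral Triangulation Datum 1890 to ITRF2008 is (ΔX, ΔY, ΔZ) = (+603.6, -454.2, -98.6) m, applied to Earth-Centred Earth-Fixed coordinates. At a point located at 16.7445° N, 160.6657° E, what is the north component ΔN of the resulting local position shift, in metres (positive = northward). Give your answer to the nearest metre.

ΔN = 113 m

The local north axis is (−sin φ cos λ, −sin φ sin λ, cos φ), giving ΔN = 164.092 + 43.324 − 94.419 = 113.00 m.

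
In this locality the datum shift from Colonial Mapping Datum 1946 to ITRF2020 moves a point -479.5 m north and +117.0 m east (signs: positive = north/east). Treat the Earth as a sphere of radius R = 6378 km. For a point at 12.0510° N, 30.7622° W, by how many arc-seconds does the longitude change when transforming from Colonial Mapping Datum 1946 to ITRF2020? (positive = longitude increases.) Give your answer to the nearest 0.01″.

Δλ = 3.87″

At latitude 12.0510°, cos φ = 0.977962.
One radian of longitude at latitude φ spans R cos φ, so Δλ = ΔE / (R cos φ) = 117.0 / (6378000 × 0.977962) = 1.8758e-05 rad = 3.869″.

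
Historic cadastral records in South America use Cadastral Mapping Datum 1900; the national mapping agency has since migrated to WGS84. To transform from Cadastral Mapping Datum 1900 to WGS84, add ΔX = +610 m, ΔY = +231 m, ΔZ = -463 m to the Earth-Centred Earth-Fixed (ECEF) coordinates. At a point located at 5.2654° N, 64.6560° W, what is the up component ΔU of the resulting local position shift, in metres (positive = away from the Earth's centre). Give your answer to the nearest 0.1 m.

ΔU = 9.6 m

At φ = 5.2654°, λ = -64.6560°: sin φ = 0.091769, cos φ = 0.995780, sin λ = -0.903754, cos λ = 0.428052.
ΔU = cos φ cos λ·ΔX + cos φ sin λ·ΔY + sin φ·ΔZ = (0.995780)(0.428052)(610) + (0.995780)(-0.903754)(231) + (0.091769)(-463) = 9.63 m.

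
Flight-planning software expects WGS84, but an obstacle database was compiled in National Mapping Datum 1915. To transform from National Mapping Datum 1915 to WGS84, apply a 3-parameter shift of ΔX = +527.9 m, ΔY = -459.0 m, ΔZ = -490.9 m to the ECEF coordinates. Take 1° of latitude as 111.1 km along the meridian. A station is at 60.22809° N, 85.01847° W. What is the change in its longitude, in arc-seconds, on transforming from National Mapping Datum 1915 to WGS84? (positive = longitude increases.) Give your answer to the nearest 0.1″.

sin φ = 0.868009, cos φ = 0.496548, sin λ = -0.996223, cos λ = 0.086835.
East component: ΔE = −sin λ·ΔX + cos λ·ΔY = −(-0.996223)(527.9) + (0.086835)(-459.0) = 486.05 m.
1° of latitude spans 111100 m; at latitude φ, 1° of longitude spans that × cos φ = 55166.5 m, so Δλ = 486.05 / 55166.5 × 3600 = 31.718″.

Δλ = 31.7″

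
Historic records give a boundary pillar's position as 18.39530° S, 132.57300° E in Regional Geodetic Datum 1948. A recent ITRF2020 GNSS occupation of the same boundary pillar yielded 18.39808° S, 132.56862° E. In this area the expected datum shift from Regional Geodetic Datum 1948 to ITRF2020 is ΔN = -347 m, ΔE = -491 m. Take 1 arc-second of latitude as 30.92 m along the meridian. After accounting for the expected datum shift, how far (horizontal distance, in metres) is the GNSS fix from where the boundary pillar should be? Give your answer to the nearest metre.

Observed coordinate differences: Δφ = -0.00278°, Δλ = -0.00438°.
Converting to metres (1° lat = 111312 m, cos φ = 0.948902): observed ΔN = -309.4 m, observed ΔE = -462.6 m.
Subtracting the expected shift leaves a residual of -309.4 − (-347) = 37.6 m north and -462.6 − (-491) = 28.4 m east.
Residual distance = √(37.6² + 28.4²) = 47.1 m.

47 m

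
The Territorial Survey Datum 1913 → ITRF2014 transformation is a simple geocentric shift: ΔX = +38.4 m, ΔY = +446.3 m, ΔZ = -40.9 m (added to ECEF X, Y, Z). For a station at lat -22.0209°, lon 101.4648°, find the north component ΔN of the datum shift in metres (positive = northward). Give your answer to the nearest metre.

ΔN = 123 m

At φ = -22.0209°, λ = 101.4648°: sin φ = -0.374945, cos φ = 0.927047, sin λ = 0.980047, cos λ = -0.198766.
ΔN = −sin φ cos λ·ΔX − sin φ sin λ·ΔY + cos φ·ΔZ = −(-0.374945)(-0.198766)(38.4) − (-0.374945)(0.980047)(446.3) + (0.927047)(-40.9) = 123.22 m.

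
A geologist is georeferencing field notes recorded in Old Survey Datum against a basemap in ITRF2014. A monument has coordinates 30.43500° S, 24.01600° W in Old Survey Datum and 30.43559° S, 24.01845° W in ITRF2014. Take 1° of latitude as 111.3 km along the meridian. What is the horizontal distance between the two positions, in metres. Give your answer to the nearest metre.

244 m

Δφ = -30.43559° − -30.43500° = -0.00059°; Δλ = -24.01845° − -24.01600° = -0.00245°.
ΔN = Δφ × 111300 = -65.7 m; ΔE = Δλ × 111300 × cos(-30.43500°) = -0.00245 × 111300 × 0.862204 = -235.1 m.
Distance = √(ΔE² + ΔN²) = √((-235.1)² + (-65.7)²) = 244.1 m.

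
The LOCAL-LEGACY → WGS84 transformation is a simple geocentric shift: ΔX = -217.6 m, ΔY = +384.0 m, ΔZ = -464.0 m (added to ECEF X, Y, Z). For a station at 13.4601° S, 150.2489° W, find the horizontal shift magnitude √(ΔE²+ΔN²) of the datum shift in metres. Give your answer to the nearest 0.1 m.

631.5 m

At φ = -13.4601°, λ = -150.2489°: sin φ = -0.232768, cos φ = 0.972532, sin λ = -0.496233, cos λ = -0.868189.
ΔE = −sin λ·ΔX + cos λ·ΔY = −(-0.496233)·(-217.6) + (-0.868189)·(384.0) = -441.37 m.
ΔN = −sin φ cos λ·ΔX − sin φ sin λ·ΔY + cos φ·ΔZ = −(-0.232768)(-0.868189)(-217.6) − (-0.232768)(-0.496233)(384.0) + (0.972532)(-464.0) = -451.64 m.
Horizontal magnitude = √(ΔE² + ΔN²) = √((-441.37)² + (-451.64)²) = 631.49 m.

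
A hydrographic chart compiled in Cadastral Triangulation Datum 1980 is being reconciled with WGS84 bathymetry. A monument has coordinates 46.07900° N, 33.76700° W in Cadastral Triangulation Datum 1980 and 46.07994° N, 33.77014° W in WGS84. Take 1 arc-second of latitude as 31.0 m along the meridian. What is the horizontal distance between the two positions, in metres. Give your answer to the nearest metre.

Δφ = 46.07994° − 46.07900° = +0.00094°; Δλ = -33.77014° − -33.76700° = -0.00314°.
1° of latitude = 3600 × 31.00 = 111600 m.
ΔN = Δφ × 111600 = 104.9 m; ΔE = Δλ × 111600 × cos(46.07900°) = -0.00314 × 111600 × 0.693666 = -243.1 m.
Distance = √(ΔE² + ΔN²) = √((-243.1)² + 104.9²) = 264.7 m.

265 m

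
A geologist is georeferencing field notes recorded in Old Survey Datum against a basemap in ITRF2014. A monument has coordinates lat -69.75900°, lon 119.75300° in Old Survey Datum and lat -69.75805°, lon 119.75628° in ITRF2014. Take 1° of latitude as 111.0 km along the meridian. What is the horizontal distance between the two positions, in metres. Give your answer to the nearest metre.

164 m

Δφ = -69.75805° − -69.75900° = +0.00095°; Δλ = 119.75628° − 119.75300° = +0.00328°.
ΔN = Δφ × 111000 = 105.5 m; ΔE = Δλ × 111000 × cos(-69.75900°) = +0.00328 × 111000 × 0.345970 = 126.0 m.
Distance = √(ΔE² + ΔN²) = √(126.0² + 105.5²) = 164.3 m.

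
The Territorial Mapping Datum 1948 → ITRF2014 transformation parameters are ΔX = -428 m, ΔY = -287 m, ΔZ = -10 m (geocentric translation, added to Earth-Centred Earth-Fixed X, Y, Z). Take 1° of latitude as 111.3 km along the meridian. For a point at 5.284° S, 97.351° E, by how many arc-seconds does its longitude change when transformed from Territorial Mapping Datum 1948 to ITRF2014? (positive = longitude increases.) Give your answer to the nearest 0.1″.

sin φ = -0.092093, cos φ = 0.995750, sin λ = 0.991781, cos λ = -0.127947.
East component: ΔE = −sin λ·ΔX + cos λ·ΔY = −(0.991781)(-428) + (-0.127947)(-287) = 461.20 m.
1° of latitude spans 111300 m; at latitude φ, 1° of longitude spans that × cos φ = 110827.0 m, so Δλ = 461.20 / 110827.0 × 3600 = 14.981″.

Δλ = 15.0″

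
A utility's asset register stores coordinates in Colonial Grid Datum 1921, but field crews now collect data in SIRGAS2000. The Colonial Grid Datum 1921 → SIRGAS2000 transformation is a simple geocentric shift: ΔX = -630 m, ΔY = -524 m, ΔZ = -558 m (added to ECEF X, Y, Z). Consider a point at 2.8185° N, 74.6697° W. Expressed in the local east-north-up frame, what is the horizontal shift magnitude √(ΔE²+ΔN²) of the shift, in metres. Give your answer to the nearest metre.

The local east axis at (φ, λ) is (−sin λ, cos λ, 0), so ΔE = −sin(-74.6697°)·(-630) + cos(-74.6697°)·(-524) = -746.12 m.
The local north axis is (−sin φ cos λ, −sin φ sin λ, cos φ), giving ΔN = 8.190 − 24.849 − 557.325 = -573.98 m.
Horizontal magnitude = √(ΔE² + ΔN²) = √((-746.12)² + (-573.98)²) = 941.36 m.

941 m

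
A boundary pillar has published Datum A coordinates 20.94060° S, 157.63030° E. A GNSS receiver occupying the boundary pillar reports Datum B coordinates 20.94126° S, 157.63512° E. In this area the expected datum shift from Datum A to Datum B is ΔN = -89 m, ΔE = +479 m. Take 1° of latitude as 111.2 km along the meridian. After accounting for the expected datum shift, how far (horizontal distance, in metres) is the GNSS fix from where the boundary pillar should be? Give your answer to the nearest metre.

27 m

Observed coordinate differences: Δφ = -0.00066°, Δλ = +0.00482°.
Converting to metres (1° lat = 111200 m, cos φ = 0.933951): observed ΔN = -73.4 m, observed ΔE = 500.6 m.
Subtracting the expected shift leaves a residual of -73.4 − (-89) = 15.6 m north and 500.6 − (479) = 21.6 m east.
Residual distance = √(15.6² + 21.6²) = 26.6 m.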